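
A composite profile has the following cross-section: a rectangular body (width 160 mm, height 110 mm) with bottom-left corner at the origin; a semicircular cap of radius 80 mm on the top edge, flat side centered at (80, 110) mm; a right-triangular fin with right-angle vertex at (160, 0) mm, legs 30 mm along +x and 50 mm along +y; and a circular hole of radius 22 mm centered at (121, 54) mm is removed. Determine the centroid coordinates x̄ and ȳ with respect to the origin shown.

x̄ = 80.19 mm, ȳ = 87.25 mm

rectangular body: A = 160 × 110 = 17600.00, centroid at (80.00, 55.00).
semicircular top: A = ½π·80² = 10053.10, centroid at (80.00, 143.95).
triangular fin: A = ½·30·50 = 750.00, centroid at (170.00, 16.67).
hole: A = −π·22² = -1520.53, centroid at (121.00, 54.00).
ΣA = 26882.57 mm²
ΣAx̄ = (17600.00)(80.00) + (10053.10)(80.00) + (750.00)(170.00) + (-1520.53)(121.00) = 2155763.49 mm³
ΣAȳ = (17600.00)(55.00) + (10053.10)(143.95) + (750.00)(16.67) + (-1520.53)(54.00) = 2345565.28 mm³
x̄ = 2155763.49 / 26882.57 = 80.19 mm
ȳ = 2345565.28 / 26882.57 = 87.25 mm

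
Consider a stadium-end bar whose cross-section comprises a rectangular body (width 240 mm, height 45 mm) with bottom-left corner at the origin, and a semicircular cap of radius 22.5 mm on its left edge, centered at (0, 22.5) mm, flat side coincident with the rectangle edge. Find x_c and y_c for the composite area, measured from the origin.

x_c = 111.12 mm, y_c = 22.50 mm

Part | A | x̄ᵢ | ȳᵢ | A·x̄ᵢ | A·ȳᵢ
rectangular body | 10800.00 | 120.00 | 22.50 | 1296000.00 | 243000.00
semicircular end | 795.22 | -9.55 | 22.50 | -7593.75 | 17892.35
Σ | 11595.22 |  |  | 1288406.25 | 260892.35
x_c = 1288406.25 / 11595.22 = 111.12 mm
y_c = 260892.35 / 11595.22 = 22.50 mm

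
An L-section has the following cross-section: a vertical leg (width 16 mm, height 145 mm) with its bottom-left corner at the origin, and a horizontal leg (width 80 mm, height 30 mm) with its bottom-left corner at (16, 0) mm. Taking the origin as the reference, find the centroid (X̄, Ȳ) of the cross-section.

X̄ = 32.41 mm, Ȳ = 43.26 mm

vertical leg: A = 16 × 145 = 2320.00, centroid at (8.00, 72.50).
horizontal leg: A = 80 × 30 = 2400.00, centroid at (56.00, 15.00).
ΣA = 4720.00 mm², ΣAX̄ = 152960.00 mm³, ΣAȲ = 204200.00 mm³.
X̄ = 152960.00/4720.00 = 32.41 mm; Ȳ = 204200.00/4720.00 = 43.26 mm.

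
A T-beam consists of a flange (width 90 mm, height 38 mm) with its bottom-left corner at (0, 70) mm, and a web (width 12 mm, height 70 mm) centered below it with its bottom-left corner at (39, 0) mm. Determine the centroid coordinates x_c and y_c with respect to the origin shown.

x_c = 45.00 mm, y_c = 78.35 mm

Part | A | x̄ᵢ | ȳᵢ | A·x̄ᵢ | A·ȳᵢ
web | 840.00 | 45.00 | 35.00 | 37800.00 | 29400.00
flange | 3420.00 | 45.00 | 89.00 | 153900.00 | 304380.00
Σ | 4260.00 |  |  | 191700.00 | 333780.00
x_c = 191700.00 / 4260.00 = 45.00 mm
y_c = 333780.00 / 4260.00 = 78.35 mm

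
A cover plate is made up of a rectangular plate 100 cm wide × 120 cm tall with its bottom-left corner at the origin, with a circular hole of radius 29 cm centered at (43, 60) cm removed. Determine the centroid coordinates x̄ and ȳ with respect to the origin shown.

x̄ = 51.98 cm, ȳ = 60.00 cm

plate: A = 100 × 120 = 12000.00, centroid at (50.00, 60.00).
hole: A = −π·29² = -2642.08, centroid at (43.00, 60.00).
ΣA = 9357.92 cm²
ΣAx̄ = (12000.00)(50.00) + (-2642.08)(43.00) = 486390.58 cm³
ΣAȳ = (12000.00)(60.00) + (-2642.08)(60.00) = 561475.23 cm³
x̄ = 486390.58 / 9357.92 = 51.98 cm
ȳ = 561475.23 / 9357.92 = 60.00 cm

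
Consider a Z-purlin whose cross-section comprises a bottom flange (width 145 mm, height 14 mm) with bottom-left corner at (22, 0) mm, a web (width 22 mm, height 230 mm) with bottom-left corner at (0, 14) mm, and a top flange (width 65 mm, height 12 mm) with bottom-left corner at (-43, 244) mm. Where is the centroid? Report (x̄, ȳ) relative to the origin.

x̄ = 30.41 mm, ȳ = 109.52 mm

bottom flange: A = 145 × 14 = 2030.00, centroid at (94.50, 7.00).
web: A = 22 × 230 = 5060.00, centroid at (11.00, 129.00).
top flange: A = 65 × 12 = 780.00, centroid at (-10.50, 250.00).
ΣA = 7870.00 mm², ΣAx̄ = 239305.00 mm³, ΣAȳ = 861950.00 mm³.
x̄ = 239305.00/7870.00 = 30.41 mm; ȳ = 861950.00/7870.00 = 109.52 mm.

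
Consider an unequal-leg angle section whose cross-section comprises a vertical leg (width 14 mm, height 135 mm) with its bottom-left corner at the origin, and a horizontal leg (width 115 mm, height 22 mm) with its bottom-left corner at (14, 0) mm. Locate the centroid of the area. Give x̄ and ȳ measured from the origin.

vertical leg: A = 14 × 135 = 1890.00, centroid at (7.00, 67.50).
horizontal leg: A = 115 × 22 = 2530.00, centroid at (71.50, 11.00).
ΣA = 4420.00 mm², ΣAx̄ = 194125.00 mm³, ΣAȳ = 155405.00 mm³.
x̄ = 194125.00/4420.00 = 43.92 mm; ȳ = 155405.00/4420.00 = 35.16 mm.

x̄ = 43.92 mm, ȳ = 35.16 mm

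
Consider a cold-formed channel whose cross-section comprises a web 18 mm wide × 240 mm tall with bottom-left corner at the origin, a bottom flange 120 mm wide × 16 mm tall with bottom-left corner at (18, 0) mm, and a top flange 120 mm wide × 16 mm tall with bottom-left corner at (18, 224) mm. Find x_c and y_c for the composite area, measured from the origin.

Part | A | x̄ᵢ | ȳᵢ | A·x̄ᵢ | A·ȳᵢ
web | 4320.00 | 9.00 | 120.00 | 38880.00 | 518400.00
bottom flange | 1920.00 | 78.00 | 8.00 | 149760.00 | 15360.00
top flange | 1920.00 | 78.00 | 232.00 | 149760.00 | 445440.00
Σ | 8160.00 |  |  | 338400.00 | 979200.00
x_c = 338400.00 / 8160.00 = 41.47 mm
y_c = 979200.00 / 8160.00 = 120.00 mm

x_c = 41.47 mm, y_c = 120.00 mm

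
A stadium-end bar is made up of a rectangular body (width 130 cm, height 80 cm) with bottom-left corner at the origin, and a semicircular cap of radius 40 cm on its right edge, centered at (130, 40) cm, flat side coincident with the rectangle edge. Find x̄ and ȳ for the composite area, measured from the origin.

rectangular body: A = 130 × 80 = 10400.00, centroid at (65.00, 40.00).
semicircular end: A = ½π·40² = 2513.27, centroid at (146.98, 40.00).
ΣA = 12913.27 cm²
ΣAx̄ = (10400.00)(65.00) + (2513.27)(146.98) = 1045392.30 cm³
ΣAȳ = (10400.00)(40.00) + (2513.27)(40.00) = 516530.96 cm³
x̄ = 1045392.30 / 12913.27 = 80.95 cm
ȳ = 516530.96 / 12913.27 = 40.00 cm

x̄ = 80.95 cm, ȳ = 40.00 cm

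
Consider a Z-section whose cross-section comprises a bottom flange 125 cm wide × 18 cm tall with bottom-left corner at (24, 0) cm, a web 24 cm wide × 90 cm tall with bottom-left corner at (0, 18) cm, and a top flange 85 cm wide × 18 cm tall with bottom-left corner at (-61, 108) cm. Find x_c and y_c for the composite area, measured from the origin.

x_c = 32.36 cm, y_c = 56.45 cm

bottom flange: A = 125 × 18 = 2250.00, centroid at (86.50, 9.00).
web: A = 24 × 90 = 2160.00, centroid at (12.00, 63.00).
top flange: A = 85 × 18 = 1530.00, centroid at (-18.50, 117.00).
ΣA = 5940.00 cm²
ΣAx_c = (2250.00)(86.50) + (2160.00)(12.00) + (1530.00)(-18.50) = 192240.00 cm³
ΣAy_c = (2250.00)(9.00) + (2160.00)(63.00) + (1530.00)(117.00) = 335340.00 cm³
x_c = 192240.00 / 5940.00 = 32.36 cm
y_c = 335340.00 / 5940.00 = 56.45 cm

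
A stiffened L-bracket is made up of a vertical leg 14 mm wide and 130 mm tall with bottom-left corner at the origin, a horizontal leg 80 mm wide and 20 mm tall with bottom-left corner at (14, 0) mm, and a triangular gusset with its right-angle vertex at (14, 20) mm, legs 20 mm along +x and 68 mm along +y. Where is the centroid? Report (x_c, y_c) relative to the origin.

x_c = 27.61 mm, y_c = 39.83 mm

vertical leg: A = 14 × 130 = 1820.00, centroid at (7.00, 65.00).
horizontal leg: A = 80 × 20 = 1600.00, centroid at (54.00, 10.00).
gusset: A = ½·20·68 = 680.00, centroid at (20.67, 42.67).
ΣA = 4100.00 mm², ΣAx_c = 113193.33 mm³, ΣAy_c = 163313.33 mm³.
x_c = 113193.33/4100.00 = 27.61 mm; y_c = 163313.33/4100.00 = 39.83 mm.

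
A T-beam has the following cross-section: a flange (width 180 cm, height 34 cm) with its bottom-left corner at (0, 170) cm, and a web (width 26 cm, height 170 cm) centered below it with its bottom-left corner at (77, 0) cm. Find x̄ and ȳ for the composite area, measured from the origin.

x̄ = 90.00 cm, ȳ = 144.23 cm

web: A = 26 × 170 = 4420.00, centroid at (90.00, 85.00).
flange: A = 180 × 34 = 6120.00, centroid at (90.00, 187.00).
ΣA = 10540.00 cm²
ΣAx̄ = (4420.00)(90.00) + (6120.00)(90.00) = 948600.00 cm³
ΣAȳ = (4420.00)(85.00) + (6120.00)(187.00) = 1520140.00 cm³
x̄ = 948600.00 / 10540.00 = 90.00 cm
ȳ = 1520140.00 / 10540.00 = 144.23 cm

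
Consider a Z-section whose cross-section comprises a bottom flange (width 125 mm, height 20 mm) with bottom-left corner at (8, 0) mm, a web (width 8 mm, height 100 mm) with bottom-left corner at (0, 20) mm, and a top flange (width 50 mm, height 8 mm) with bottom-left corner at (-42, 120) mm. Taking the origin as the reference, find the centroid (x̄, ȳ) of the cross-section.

Part | A | x̄ᵢ | ȳᵢ | A·x̄ᵢ | A·ȳᵢ
bottom flange | 2500.00 | 70.50 | 10.00 | 176250.00 | 25000.00
web | 800.00 | 4.00 | 70.00 | 3200.00 | 56000.00
top flange | 400.00 | -17.00 | 124.00 | -6800.00 | 49600.00
Σ | 3700.00 |  |  | 172650.00 | 130600.00
x̄ = 172650.00 / 3700.00 = 46.66 mm
ȳ = 130600.00 / 3700.00 = 35.30 mm

x̄ = 46.66 mm, ȳ = 35.30 mm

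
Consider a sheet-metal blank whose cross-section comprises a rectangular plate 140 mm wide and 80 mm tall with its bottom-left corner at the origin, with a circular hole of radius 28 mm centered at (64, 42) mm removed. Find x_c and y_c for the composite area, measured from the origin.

x_c = 71.69 mm, y_c = 39.44 mm

plate: A = 140 × 80 = 11200.00, centroid at (70.00, 40.00).
hole: A = −π·28² = -2463.01, centroid at (64.00, 42.00).
ΣA = 8736.99 mm², ΣAx_c = 626367.45 mm³, ΣAy_c = 344553.64 mm³.
x_c = 626367.45/8736.99 = 71.69 mm; y_c = 344553.64/8736.99 = 39.44 mm.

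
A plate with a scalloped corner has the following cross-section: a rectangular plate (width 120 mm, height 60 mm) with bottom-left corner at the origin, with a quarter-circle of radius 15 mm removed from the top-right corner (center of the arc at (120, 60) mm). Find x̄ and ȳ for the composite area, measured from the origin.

x̄ = 58.65 mm, ȳ = 29.41 mm

Part | A | x̄ᵢ | ȳᵢ | A·x̄ᵢ | A·ȳᵢ
plate | 7200.00 | 60.00 | 30.00 | 432000.00 | 216000.00
removed quarter-circle | -176.71 | 113.63 | 53.63 | -20080.75 | -9477.88
Σ | 7023.29 |  |  | 411919.25 | 206522.12
x̄ = 411919.25 / 7023.29 = 58.65 mm
ȳ = 206522.12 / 7023.29 = 29.41 mm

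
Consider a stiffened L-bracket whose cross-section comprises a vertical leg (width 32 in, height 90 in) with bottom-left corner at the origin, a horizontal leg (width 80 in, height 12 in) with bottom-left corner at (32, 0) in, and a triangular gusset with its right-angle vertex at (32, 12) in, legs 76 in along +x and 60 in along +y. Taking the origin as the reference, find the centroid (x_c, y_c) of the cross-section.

x_c = 40.18 in, y_c = 34.04 in

vertical leg: A = 32 × 90 = 2880.00, centroid at (16.00, 45.00).
horizontal leg: A = 80 × 12 = 960.00, centroid at (72.00, 6.00).
gusset: A = ½·76·60 = 2280.00, centroid at (57.33, 32.00).
ΣA = 6120.00 in²
ΣAx_c = (2880.00)(16.00) + (960.00)(72.00) + (2280.00)(57.33) = 245920.00 in³
ΣAy_c = (2880.00)(45.00) + (960.00)(6.00) + (2280.00)(32.00) = 208320.00 in³
x_c = 245920.00 / 6120.00 = 40.18 in
y_c = 208320.00 / 6120.00 = 34.04 in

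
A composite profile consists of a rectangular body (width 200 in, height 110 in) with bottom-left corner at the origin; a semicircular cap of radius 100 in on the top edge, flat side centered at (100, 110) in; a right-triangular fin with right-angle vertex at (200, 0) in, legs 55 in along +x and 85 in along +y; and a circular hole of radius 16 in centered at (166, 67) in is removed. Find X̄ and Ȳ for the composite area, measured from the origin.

rectangular body: A = 200 × 110 = 22000.00, centroid at (100.00, 55.00).
semicircular top: A = ½π·100² = 15707.96, centroid at (100.00, 152.44).
triangular fin: A = ½·55·85 = 2337.50, centroid at (218.33, 28.33).
hole: A = −π·16² = -804.25, centroid at (166.00, 67.00).
ΣA = 39241.22 in², ΣAX̄ = 4147645.37 in³, ΣAȲ = 3616887.20 in³.
X̄ = 4147645.37/39241.22 = 105.70 in; Ȳ = 3616887.20/39241.22 = 92.17 in.

X̄ = 105.70 in, Ȳ = 92.17 in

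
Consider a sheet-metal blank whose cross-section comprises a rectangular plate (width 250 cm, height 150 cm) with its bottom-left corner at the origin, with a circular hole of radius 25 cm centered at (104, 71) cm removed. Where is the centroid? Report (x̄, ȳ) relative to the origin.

x̄ = 126.16 cm, ȳ = 75.22 cm

Part | A | x̄ᵢ | ȳᵢ | A·x̄ᵢ | A·ȳᵢ
plate | 37500.00 | 125.00 | 75.00 | 4687500.00 | 2812500.00
hole | -1963.50 | 104.00 | 71.00 | -204203.52 | -139408.17
Σ | 35536.50 |  |  | 4483296.48 | 2673091.83
x̄ = 4483296.48 / 35536.50 = 126.16 cm
ȳ = 2673091.83 / 35536.50 = 75.22 cm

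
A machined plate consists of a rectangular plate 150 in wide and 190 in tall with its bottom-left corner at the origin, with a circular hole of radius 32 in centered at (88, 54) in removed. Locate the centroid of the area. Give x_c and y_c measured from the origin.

plate: A = 150 × 190 = 28500.00, centroid at (75.00, 95.00).
hole: A = −π·32² = -3216.99, centroid at (88.00, 54.00).
ΣA = 25283.01 in², ΣAx_c = 1854404.80 in³, ΣAy_c = 2533782.49 in³.
x_c = 1854404.80/25283.01 = 73.35 in; y_c = 2533782.49/25283.01 = 100.22 in.

x_c = 73.35 in, y_c = 100.22 in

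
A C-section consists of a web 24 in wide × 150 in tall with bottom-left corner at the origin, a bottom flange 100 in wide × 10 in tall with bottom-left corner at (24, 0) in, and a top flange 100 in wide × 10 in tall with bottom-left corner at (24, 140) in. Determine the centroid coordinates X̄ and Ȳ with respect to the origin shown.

Part | A | x̄ᵢ | ȳᵢ | A·x̄ᵢ | A·ȳᵢ
web | 3600.00 | 12.00 | 75.00 | 43200.00 | 270000.00
bottom flange | 1000.00 | 74.00 | 5.00 | 74000.00 | 5000.00
top flange | 1000.00 | 74.00 | 145.00 | 74000.00 | 145000.00
Σ | 5600.00 |  |  | 191200.00 | 420000.00
X̄ = 191200.00 / 5600.00 = 34.14 in
Ȳ = 420000.00 / 5600.00 = 75.00 in

X̄ = 34.14 in, Ȳ = 75.00 in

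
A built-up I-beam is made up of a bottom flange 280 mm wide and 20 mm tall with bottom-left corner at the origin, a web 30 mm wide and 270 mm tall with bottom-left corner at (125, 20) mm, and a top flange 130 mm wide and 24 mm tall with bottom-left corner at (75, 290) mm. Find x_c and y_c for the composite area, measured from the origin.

Part | A | x̄ᵢ | ȳᵢ | A·x̄ᵢ | A·ȳᵢ
bottom flange | 5600.00 | 140.00 | 10.00 | 784000.00 | 56000.00
web | 8100.00 | 140.00 | 155.00 | 1134000.00 | 1255500.00
top flange | 3120.00 | 140.00 | 302.00 | 436800.00 | 942240.00
Σ | 16820.00 |  |  | 2354800.00 | 2253740.00
x_c = 2354800.00 / 16820.00 = 140.00 mm
y_c = 2253740.00 / 16820.00 = 133.99 mm

x_c = 140.00 mm, y_c = 133.99 mm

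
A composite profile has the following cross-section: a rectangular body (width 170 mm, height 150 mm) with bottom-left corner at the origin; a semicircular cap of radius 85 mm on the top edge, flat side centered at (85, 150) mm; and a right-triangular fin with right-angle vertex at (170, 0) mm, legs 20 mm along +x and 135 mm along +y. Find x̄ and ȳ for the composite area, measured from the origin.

rectangular body: A = 170 × 150 = 25500.00, centroid at (85.00, 75.00).
semicircular top: A = ½π·85² = 11349.00, centroid at (85.00, 186.08).
triangular fin: A = ½·20·135 = 1350.00, centroid at (176.67, 45.00).
ΣA = 38199.00 mm²
ΣAx̄ = (25500.00)(85.00) + (11349.00)(85.00) + (1350.00)(176.67) = 3370665.29 mm³
ΣAȳ = (25500.00)(75.00) + (11349.00)(186.08) + (1350.00)(45.00) = 4085017.19 mm³
x̄ = 3370665.29 / 38199.00 = 88.24 mm
ȳ = 4085017.19 / 38199.00 = 106.94 mm

x̄ = 88.24 mm, ȳ = 106.94 mm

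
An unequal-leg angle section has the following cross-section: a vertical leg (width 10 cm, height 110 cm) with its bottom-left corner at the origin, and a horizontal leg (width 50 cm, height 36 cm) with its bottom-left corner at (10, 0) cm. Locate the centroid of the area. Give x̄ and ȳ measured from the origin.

vertical leg: A = 10 × 110 = 1100.00, centroid at (5.00, 55.00).
horizontal leg: A = 50 × 36 = 1800.00, centroid at (35.00, 18.00).
ΣA = 2900.00 cm², ΣAx̄ = 68500.00 cm³, ΣAȳ = 92900.00 cm³.
x̄ = 68500.00/2900.00 = 23.62 cm; ȳ = 92900.00/2900.00 = 32.03 cm.

x̄ = 23.62 cm, ȳ = 32.03 cm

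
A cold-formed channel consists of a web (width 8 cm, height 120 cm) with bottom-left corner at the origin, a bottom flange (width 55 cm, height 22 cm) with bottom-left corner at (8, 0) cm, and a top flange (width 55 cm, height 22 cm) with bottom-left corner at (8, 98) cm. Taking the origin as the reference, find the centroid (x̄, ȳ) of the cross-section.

x̄ = 26.55 cm, ȳ = 60.00 cm

Part | A | x̄ᵢ | ȳᵢ | A·x̄ᵢ | A·ȳᵢ
web | 960.00 | 4.00 | 60.00 | 3840.00 | 57600.00
bottom flange | 1210.00 | 35.50 | 11.00 | 42955.00 | 13310.00
top flange | 1210.00 | 35.50 | 109.00 | 42955.00 | 131890.00
Σ | 3380.00 |  |  | 89750.00 | 202800.00
x̄ = 89750.00 / 3380.00 = 26.55 cm
ȳ = 202800.00 / 3380.00 = 60.00 cm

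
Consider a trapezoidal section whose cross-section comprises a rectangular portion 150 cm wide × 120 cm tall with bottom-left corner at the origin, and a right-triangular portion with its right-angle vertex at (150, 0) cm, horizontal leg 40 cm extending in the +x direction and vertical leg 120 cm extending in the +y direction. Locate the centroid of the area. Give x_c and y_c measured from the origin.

rectangular portion: A = 150 × 120 = 18000.00, centroid at (75.00, 60.00).
triangular portion: A = ½·40·120 = 2400.00, centroid at (163.33, 40.00).
ΣA = 20400.00 cm²
ΣAx_c = (18000.00)(75.00) + (2400.00)(163.33) = 1742000.00 cm³
ΣAy_c = (18000.00)(60.00) + (2400.00)(40.00) = 1176000.00 cm³
x_c = 1742000.00 / 20400.00 = 85.39 cm
y_c = 1176000.00 / 20400.00 = 57.65 cm

x_c = 85.39 cm, y_c = 57.65 cm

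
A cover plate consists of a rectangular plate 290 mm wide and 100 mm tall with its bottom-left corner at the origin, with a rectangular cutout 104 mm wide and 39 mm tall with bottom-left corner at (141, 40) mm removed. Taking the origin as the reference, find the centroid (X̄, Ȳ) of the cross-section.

Part | A | x̄ᵢ | ȳᵢ | A·x̄ᵢ | A·ȳᵢ
plate | 29000.00 | 145.00 | 50.00 | 4205000.00 | 1450000.00
hole | -4056.00 | 193.00 | 59.50 | -782808.00 | -241332.00
Σ | 24944.00 |  |  | 3422192.00 | 1208668.00
X̄ = 3422192.00 / 24944.00 = 137.19 mm
Ȳ = 1208668.00 / 24944.00 = 48.46 mm

X̄ = 137.19 mm, Ȳ = 48.46 mm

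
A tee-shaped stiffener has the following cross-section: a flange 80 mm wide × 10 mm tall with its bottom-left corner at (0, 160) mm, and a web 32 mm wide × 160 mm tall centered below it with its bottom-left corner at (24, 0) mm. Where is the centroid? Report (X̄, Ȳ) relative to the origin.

X̄ = 40.00 mm, Ȳ = 91.49 mm

Part | A | x̄ᵢ | ȳᵢ | A·x̄ᵢ | A·ȳᵢ
web | 5120.00 | 40.00 | 80.00 | 204800.00 | 409600.00
flange | 800.00 | 40.00 | 165.00 | 32000.00 | 132000.00
Σ | 5920.00 |  |  | 236800.00 | 541600.00
X̄ = 236800.00 / 5920.00 = 40.00 mm
Ȳ = 541600.00 / 5920.00 = 91.49 mm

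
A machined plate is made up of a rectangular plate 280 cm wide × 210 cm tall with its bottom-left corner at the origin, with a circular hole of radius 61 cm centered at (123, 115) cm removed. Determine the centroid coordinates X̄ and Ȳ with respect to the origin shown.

plate: A = 280 × 210 = 58800.00, centroid at (140.00, 105.00).
hole: A = −π·61² = -11689.87, centroid at (123.00, 115.00).
ΣA = 47110.13 cm², ΣAX̄ = 6794146.45 cm³, ΣAȲ = 4829665.38 cm³.
X̄ = 6794146.45/47110.13 = 144.22 cm; Ȳ = 4829665.38/47110.13 = 102.52 cm.

X̄ = 144.22 cm, Ȳ = 102.52 cm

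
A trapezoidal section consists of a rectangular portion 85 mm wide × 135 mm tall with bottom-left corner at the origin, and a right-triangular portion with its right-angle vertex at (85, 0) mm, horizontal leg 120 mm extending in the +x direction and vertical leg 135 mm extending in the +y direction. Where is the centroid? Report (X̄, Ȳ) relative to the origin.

rectangular portion: A = 85 × 135 = 11475.00, centroid at (42.50, 67.50).
triangular portion: A = ½·120·135 = 8100.00, centroid at (125.00, 45.00).
ΣA = 19575.00 mm², ΣAX̄ = 1500187.50 mm³, ΣAȲ = 1139062.50 mm³.
X̄ = 1500187.50/19575.00 = 76.64 mm; Ȳ = 1139062.50/19575.00 = 58.19 mm.

X̄ = 76.64 mm, Ȳ = 58.19 mm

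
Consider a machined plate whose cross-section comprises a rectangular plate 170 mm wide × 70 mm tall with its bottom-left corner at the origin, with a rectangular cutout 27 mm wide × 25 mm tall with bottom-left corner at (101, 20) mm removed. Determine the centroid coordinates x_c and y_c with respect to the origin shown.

x_c = 83.23 mm, y_c = 35.15 mm

Part | A | x̄ᵢ | ȳᵢ | A·x̄ᵢ | A·ȳᵢ
plate | 11900.00 | 85.00 | 35.00 | 1011500.00 | 416500.00
hole | -675.00 | 114.50 | 32.50 | -77287.50 | -21937.50
Σ | 11225.00 |  |  | 934212.50 | 394562.50
x_c = 934212.50 / 11225.00 = 83.23 mm
y_c = 394562.50 / 11225.00 = 35.15 mm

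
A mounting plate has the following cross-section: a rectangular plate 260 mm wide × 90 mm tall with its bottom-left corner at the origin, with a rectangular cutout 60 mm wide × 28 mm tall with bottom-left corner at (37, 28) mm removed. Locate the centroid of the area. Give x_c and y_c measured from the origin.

x_c = 134.87 mm, y_c = 45.23 mm

plate: A = 260 × 90 = 23400.00, centroid at (130.00, 45.00).
hole: A = −(60 × 28) = -1680.00, centroid at (67.00, 42.00).
ΣA = 21720.00 mm², ΣAx_c = 2929440.00 mm³, ΣAy_c = 982440.00 mm³.
x_c = 2929440.00/21720.00 = 134.87 mm; y_c = 982440.00/21720.00 = 45.23 mm.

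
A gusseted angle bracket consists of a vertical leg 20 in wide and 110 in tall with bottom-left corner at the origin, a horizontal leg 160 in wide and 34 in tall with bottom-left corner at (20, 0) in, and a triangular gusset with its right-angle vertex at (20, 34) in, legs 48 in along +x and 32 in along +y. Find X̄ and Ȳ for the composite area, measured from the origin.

X̄ = 70.61 in, Ȳ = 29.47 in

vertical leg: A = 20 × 110 = 2200.00, centroid at (10.00, 55.00).
horizontal leg: A = 160 × 34 = 5440.00, centroid at (100.00, 17.00).
gusset: A = ½·48·32 = 768.00, centroid at (36.00, 44.67).
ΣA = 8408.00 in², ΣAX̄ = 593648.00 in³, ΣAȲ = 247784.00 in³.
X̄ = 593648.00/8408.00 = 70.61 in; Ȳ = 247784.00/8408.00 = 29.47 in.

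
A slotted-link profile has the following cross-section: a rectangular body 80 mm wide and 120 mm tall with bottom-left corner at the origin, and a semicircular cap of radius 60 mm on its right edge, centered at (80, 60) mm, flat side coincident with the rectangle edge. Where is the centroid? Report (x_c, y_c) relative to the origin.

x_c = 64.27 mm, y_c = 60.00 mm

Part | A | x̄ᵢ | ȳᵢ | A·x̄ᵢ | A·ȳᵢ
rectangular body | 9600.00 | 40.00 | 60.00 | 384000.00 | 576000.00
semicircular end | 5654.87 | 105.46 | 60.00 | 596389.34 | 339292.01
Σ | 15254.87 |  |  | 980389.34 | 915292.01
x_c = 980389.34 / 15254.87 = 64.27 mm
y_c = 915292.01 / 15254.87 = 60.00 mm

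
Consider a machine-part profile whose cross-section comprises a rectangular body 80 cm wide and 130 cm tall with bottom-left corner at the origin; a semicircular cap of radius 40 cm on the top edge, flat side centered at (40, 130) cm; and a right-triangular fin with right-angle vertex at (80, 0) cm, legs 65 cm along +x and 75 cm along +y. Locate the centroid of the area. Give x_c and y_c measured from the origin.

rectangular body: A = 80 × 130 = 10400.00, centroid at (40.00, 65.00).
semicircular top: A = ½π·40² = 2513.27, centroid at (40.00, 146.98).
triangular fin: A = ½·65·75 = 2437.50, centroid at (101.67, 25.00).
ΣA = 15350.77 cm², ΣAx_c = 764343.46 cm³, ΣAy_c = 1106329.80 cm³.
x_c = 764343.46/15350.77 = 49.79 cm; y_c = 1106329.80/15350.77 = 72.07 cm.

x_c = 49.79 cm, y_c = 72.07 cm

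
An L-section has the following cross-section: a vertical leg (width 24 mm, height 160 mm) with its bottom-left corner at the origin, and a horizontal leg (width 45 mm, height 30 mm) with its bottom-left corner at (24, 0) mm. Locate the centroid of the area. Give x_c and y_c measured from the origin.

x_c = 20.97 mm, y_c = 63.09 mm

Part | A | x̄ᵢ | ȳᵢ | A·x̄ᵢ | A·ȳᵢ
vertical leg | 3840.00 | 12.00 | 80.00 | 46080.00 | 307200.00
horizontal leg | 1350.00 | 46.50 | 15.00 | 62775.00 | 20250.00
Σ | 5190.00 |  |  | 108855.00 | 327450.00
x_c = 108855.00 / 5190.00 = 20.97 mm
y_c = 327450.00 / 5190.00 = 63.09 mm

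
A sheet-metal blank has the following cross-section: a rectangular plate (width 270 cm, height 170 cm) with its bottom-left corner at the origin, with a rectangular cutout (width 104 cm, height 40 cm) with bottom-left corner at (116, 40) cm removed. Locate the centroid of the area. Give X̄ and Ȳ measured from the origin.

X̄ = 131.71 cm, Ȳ = 87.49 cm

plate: A = 270 × 170 = 45900.00, centroid at (135.00, 85.00).
hole: A = −(104 × 40) = -4160.00, centroid at (168.00, 60.00).
ΣA = 41740.00 cm², ΣAX̄ = 5497620.00 cm³, ΣAȲ = 3651900.00 cm³.
X̄ = 5497620.00/41740.00 = 131.71 cm; Ȳ = 3651900.00/41740.00 = 87.49 cm.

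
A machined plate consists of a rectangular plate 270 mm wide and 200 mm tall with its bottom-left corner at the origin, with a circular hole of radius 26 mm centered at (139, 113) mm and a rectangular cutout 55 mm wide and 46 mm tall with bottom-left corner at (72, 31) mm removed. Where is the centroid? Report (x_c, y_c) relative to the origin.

x_c = 136.65 mm, y_c = 101.80 mm

Part | A | x̄ᵢ | ȳᵢ | A·x̄ᵢ | A·ȳᵢ
plate | 54000.00 | 135.00 | 100.00 | 7290000.00 | 5400000.00
hole 1 | -2123.72 | 139.00 | 113.00 | -295196.61 | -239979.98
hole 2 | -2530.00 | 99.50 | 54.00 | -251735.00 | -136620.00
Σ | 49346.28 |  |  | 6743068.39 | 5023400.02
x_c = 6743068.39 / 49346.28 = 136.65 mm
y_c = 5023400.02 / 49346.28 = 101.80 mm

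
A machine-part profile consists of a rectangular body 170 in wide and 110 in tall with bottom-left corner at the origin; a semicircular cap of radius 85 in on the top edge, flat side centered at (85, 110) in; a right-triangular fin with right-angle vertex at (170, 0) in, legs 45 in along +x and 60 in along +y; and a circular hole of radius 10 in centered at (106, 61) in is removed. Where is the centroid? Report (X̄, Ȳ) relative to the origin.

Part | A | x̄ᵢ | ȳᵢ | A·x̄ᵢ | A·ȳᵢ
rectangular body | 18700.00 | 85.00 | 55.00 | 1589500.00 | 1028500.00
semicircular top | 11349.00 | 85.00 | 146.08 | 964665.29 | 1657807.05
triangular fin | 1350.00 | 185.00 | 20.00 | 249750.00 | 27000.00
hole | -314.16 | 106.00 | 61.00 | -33300.88 | -19163.72
Σ | 31084.84 |  |  | 2770614.41 | 2694143.33
X̄ = 2770614.41 / 31084.84 = 89.13 in
Ȳ = 2694143.33 / 31084.84 = 86.67 in

X̄ = 89.13 in, Ȳ = 86.67 in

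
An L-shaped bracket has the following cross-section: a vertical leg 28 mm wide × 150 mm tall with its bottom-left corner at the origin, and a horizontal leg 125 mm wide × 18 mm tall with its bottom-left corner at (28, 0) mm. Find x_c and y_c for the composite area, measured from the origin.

x_c = 40.69 mm, y_c = 51.98 mm

vertical leg: A = 28 × 150 = 4200.00, centroid at (14.00, 75.00).
horizontal leg: A = 125 × 18 = 2250.00, centroid at (90.50, 9.00).
ΣA = 6450.00 mm²
ΣAx_c = (4200.00)(14.00) + (2250.00)(90.50) = 262425.00 mm³
ΣAy_c = (4200.00)(75.00) + (2250.00)(9.00) = 335250.00 mm³
x_c = 262425.00 / 6450.00 = 40.69 mm
y_c = 335250.00 / 6450.00 = 51.98 mm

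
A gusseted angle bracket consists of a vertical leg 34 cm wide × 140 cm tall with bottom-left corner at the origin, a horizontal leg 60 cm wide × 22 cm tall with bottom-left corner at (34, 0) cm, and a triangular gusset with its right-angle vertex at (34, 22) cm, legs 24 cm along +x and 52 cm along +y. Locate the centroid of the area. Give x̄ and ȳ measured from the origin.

vertical leg: A = 34 × 140 = 4760.00, centroid at (17.00, 70.00).
horizontal leg: A = 60 × 22 = 1320.00, centroid at (64.00, 11.00).
gusset: A = ½·24·52 = 624.00, centroid at (42.00, 39.33).
ΣA = 6704.00 cm², ΣAx̄ = 191608.00 cm³, ΣAȳ = 372264.00 cm³.
x̄ = 191608.00/6704.00 = 28.58 cm; ȳ = 372264.00/6704.00 = 55.53 cm.

x̄ = 28.58 cm, ȳ = 55.53 cm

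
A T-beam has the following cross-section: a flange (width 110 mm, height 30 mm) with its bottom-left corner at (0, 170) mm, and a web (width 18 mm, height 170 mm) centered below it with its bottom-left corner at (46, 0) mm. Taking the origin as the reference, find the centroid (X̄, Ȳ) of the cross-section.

web: A = 18 × 170 = 3060.00, centroid at (55.00, 85.00).
flange: A = 110 × 30 = 3300.00, centroid at (55.00, 185.00).
ΣA = 6360.00 mm²
ΣAX̄ = (3060.00)(55.00) + (3300.00)(55.00) = 349800.00 mm³
ΣAȲ = (3060.00)(85.00) + (3300.00)(185.00) = 870600.00 mm³
X̄ = 349800.00 / 6360.00 = 55.00 mm
Ȳ = 870600.00 / 6360.00 = 136.89 mm

X̄ = 55.00 mm, Ȳ = 136.89 mm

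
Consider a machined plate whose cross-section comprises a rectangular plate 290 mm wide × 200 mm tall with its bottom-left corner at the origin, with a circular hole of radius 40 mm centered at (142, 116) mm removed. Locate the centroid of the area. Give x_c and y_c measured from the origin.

x_c = 145.28 mm, y_c = 98.48 mm

plate: A = 290 × 200 = 58000.00, centroid at (145.00, 100.00).
hole: A = −π·40² = -5026.55, centroid at (142.00, 116.00).
ΣA = 52973.45 mm²
ΣAx_c = (58000.00)(145.00) + (-5026.55)(142.00) = 7696230.15 mm³
ΣAy_c = (58000.00)(100.00) + (-5026.55)(116.00) = 5216920.40 mm³
x_c = 7696230.15 / 52973.45 = 145.28 mm
y_c = 5216920.40 / 52973.45 = 98.48 mm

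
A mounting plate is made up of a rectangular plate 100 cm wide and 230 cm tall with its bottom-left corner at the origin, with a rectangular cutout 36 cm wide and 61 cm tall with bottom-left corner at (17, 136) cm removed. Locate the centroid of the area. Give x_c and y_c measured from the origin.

Part | A | x̄ᵢ | ȳᵢ | A·x̄ᵢ | A·ȳᵢ
plate | 23000.00 | 50.00 | 115.00 | 1150000.00 | 2645000.00
hole | -2196.00 | 35.00 | 166.50 | -76860.00 | -365634.00
Σ | 20804.00 |  |  | 1073140.00 | 2279366.00
x_c = 1073140.00 / 20804.00 = 51.58 cm
y_c = 2279366.00 / 20804.00 = 109.56 cm

x_c = 51.58 cm, y_c = 109.56 cm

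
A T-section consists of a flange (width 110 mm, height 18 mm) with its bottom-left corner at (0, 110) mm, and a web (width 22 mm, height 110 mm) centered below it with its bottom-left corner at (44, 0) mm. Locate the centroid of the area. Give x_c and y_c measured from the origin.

web: A = 22 × 110 = 2420.00, centroid at (55.00, 55.00).
flange: A = 110 × 18 = 1980.00, centroid at (55.00, 119.00).
ΣA = 4400.00 mm², ΣAx_c = 242000.00 mm³, ΣAy_c = 368720.00 mm³.
x_c = 242000.00/4400.00 = 55.00 mm; y_c = 368720.00/4400.00 = 83.80 mm.

x_c = 55.00 mm, y_c = 83.80 mm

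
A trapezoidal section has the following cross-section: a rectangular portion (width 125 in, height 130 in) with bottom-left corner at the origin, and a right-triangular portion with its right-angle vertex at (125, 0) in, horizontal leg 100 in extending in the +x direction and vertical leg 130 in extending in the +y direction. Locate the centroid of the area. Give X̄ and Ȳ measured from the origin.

X̄ = 89.88 in, Ȳ = 58.81 in

rectangular portion: A = 125 × 130 = 16250.00, centroid at (62.50, 65.00).
triangular portion: A = ½·100·130 = 6500.00, centroid at (158.33, 43.33).
ΣA = 22750.00 in², ΣAX̄ = 2044791.67 in³, ΣAȲ = 1337916.67 in³.
X̄ = 2044791.67/22750.00 = 89.88 in; Ȳ = 1337916.67/22750.00 = 58.81 in.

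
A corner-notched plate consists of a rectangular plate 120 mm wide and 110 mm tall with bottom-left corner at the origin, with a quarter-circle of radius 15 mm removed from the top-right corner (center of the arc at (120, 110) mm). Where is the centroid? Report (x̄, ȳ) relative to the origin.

x̄ = 59.27 mm, ȳ = 54.34 mm

Part | A | x̄ᵢ | ȳᵢ | A·x̄ᵢ | A·ȳᵢ
plate | 13200.00 | 60.00 | 55.00 | 792000.00 | 726000.00
removed quarter-circle | -176.71 | 113.63 | 103.63 | -20080.75 | -18313.60
Σ | 13023.29 |  |  | 771919.25 | 707686.40
x̄ = 771919.25 / 13023.29 = 59.27 mm
ȳ = 707686.40 / 13023.29 = 54.34 mm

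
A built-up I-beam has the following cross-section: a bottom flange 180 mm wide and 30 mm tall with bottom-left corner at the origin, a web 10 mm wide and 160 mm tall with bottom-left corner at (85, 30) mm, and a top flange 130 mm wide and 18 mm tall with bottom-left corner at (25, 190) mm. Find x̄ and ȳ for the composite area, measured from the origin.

x̄ = 90.00 mm, ȳ = 77.37 mm

bottom flange: A = 180 × 30 = 5400.00, centroid at (90.00, 15.00).
web: A = 10 × 160 = 1600.00, centroid at (90.00, 110.00).
top flange: A = 130 × 18 = 2340.00, centroid at (90.00, 199.00).
ΣA = 9340.00 mm², ΣAx̄ = 840600.00 mm³, ΣAȳ = 722660.00 mm³.
x̄ = 840600.00/9340.00 = 90.00 mm; ȳ = 722660.00/9340.00 = 77.37 mm.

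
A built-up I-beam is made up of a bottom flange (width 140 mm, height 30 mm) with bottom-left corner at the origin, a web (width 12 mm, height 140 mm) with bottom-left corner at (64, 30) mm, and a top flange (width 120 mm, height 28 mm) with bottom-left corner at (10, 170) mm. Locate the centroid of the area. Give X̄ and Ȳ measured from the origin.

Part | A | x̄ᵢ | ȳᵢ | A·x̄ᵢ | A·ȳᵢ
bottom flange | 4200.00 | 70.00 | 15.00 | 294000.00 | 63000.00
web | 1680.00 | 70.00 | 100.00 | 117600.00 | 168000.00
top flange | 3360.00 | 70.00 | 184.00 | 235200.00 | 618240.00
Σ | 9240.00 |  |  | 646800.00 | 849240.00
X̄ = 646800.00 / 9240.00 = 70.00 mm
Ȳ = 849240.00 / 9240.00 = 91.91 mm

X̄ = 70.00 mm, Ȳ = 91.91 mm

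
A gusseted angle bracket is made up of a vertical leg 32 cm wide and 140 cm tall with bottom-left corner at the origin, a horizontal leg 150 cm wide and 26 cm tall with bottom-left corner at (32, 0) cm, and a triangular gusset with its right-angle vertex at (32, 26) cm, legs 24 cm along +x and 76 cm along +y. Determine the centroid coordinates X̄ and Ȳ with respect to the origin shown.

X̄ = 56.55 cm, Ȳ = 44.24 cm

Part | A | x̄ᵢ | ȳᵢ | A·x̄ᵢ | A·ȳᵢ
vertical leg | 4480.00 | 16.00 | 70.00 | 71680.00 | 313600.00
horizontal leg | 3900.00 | 107.00 | 13.00 | 417300.00 | 50700.00
gusset | 912.00 | 40.00 | 51.33 | 36480.00 | 46816.00
Σ | 9292.00 |  |  | 525460.00 | 411116.00
X̄ = 525460.00 / 9292.00 = 56.55 cm
Ȳ = 411116.00 / 9292.00 = 44.24 cm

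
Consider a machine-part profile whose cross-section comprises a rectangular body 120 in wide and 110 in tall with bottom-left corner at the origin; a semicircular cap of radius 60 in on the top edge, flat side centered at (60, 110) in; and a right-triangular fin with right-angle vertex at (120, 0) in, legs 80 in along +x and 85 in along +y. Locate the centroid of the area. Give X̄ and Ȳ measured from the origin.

Part | A | x̄ᵢ | ȳᵢ | A·x̄ᵢ | A·ȳᵢ
rectangular body | 13200.00 | 60.00 | 55.00 | 792000.00 | 726000.00
semicircular top | 5654.87 | 60.00 | 135.46 | 339292.01 | 766035.35
triangular fin | 3400.00 | 146.67 | 28.33 | 498666.67 | 96333.33
Σ | 22254.87 |  |  | 1629958.67 | 1588368.68
X̄ = 1629958.67 / 22254.87 = 73.24 in
Ȳ = 1588368.68 / 22254.87 = 71.37 in

X̄ = 73.24 in, Ȳ = 71.37 in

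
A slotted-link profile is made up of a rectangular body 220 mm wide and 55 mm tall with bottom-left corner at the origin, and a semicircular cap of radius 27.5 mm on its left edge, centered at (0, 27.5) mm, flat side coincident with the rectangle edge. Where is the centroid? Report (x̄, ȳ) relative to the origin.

x̄ = 99.12 mm, ȳ = 27.50 mm

Part | A | x̄ᵢ | ȳᵢ | A·x̄ᵢ | A·ȳᵢ
rectangular body | 12100.00 | 110.00 | 27.50 | 1331000.00 | 332750.00
semicircular end | 1187.91 | -11.67 | 27.50 | -13864.58 | 32667.65
Σ | 13287.91 |  |  | 1317135.42 | 365417.65
x̄ = 1317135.42 / 13287.91 = 99.12 mm
ȳ = 365417.65 / 13287.91 = 27.50 mm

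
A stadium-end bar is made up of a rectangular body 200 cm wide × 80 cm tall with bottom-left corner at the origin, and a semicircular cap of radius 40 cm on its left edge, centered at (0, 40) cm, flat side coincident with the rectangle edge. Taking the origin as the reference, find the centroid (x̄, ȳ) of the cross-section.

x̄ = 84.12 cm, ȳ = 40.00 cm

Part | A | x̄ᵢ | ȳᵢ | A·x̄ᵢ | A·ȳᵢ
rectangular body | 16000.00 | 100.00 | 40.00 | 1600000.00 | 640000.00
semicircular end | 2513.27 | -16.98 | 40.00 | -42666.67 | 100530.96
Σ | 18513.27 |  |  | 1557333.33 | 740530.96
x̄ = 1557333.33 / 18513.27 = 84.12 cm
ȳ = 740530.96 / 18513.27 = 40.00 cm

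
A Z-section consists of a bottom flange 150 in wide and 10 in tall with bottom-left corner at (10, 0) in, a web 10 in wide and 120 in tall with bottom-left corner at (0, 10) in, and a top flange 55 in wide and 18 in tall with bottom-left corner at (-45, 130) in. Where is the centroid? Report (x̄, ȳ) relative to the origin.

x̄ = 31.48 in, ȳ = 62.09 in

Part | A | x̄ᵢ | ȳᵢ | A·x̄ᵢ | A·ȳᵢ
bottom flange | 1500.00 | 85.00 | 5.00 | 127500.00 | 7500.00
web | 1200.00 | 5.00 | 70.00 | 6000.00 | 84000.00
top flange | 990.00 | -17.50 | 139.00 | -17325.00 | 137610.00
Σ | 3690.00 |  |  | 116175.00 | 229110.00
x̄ = 116175.00 / 3690.00 = 31.48 in
ȳ = 229110.00 / 3690.00 = 62.09 in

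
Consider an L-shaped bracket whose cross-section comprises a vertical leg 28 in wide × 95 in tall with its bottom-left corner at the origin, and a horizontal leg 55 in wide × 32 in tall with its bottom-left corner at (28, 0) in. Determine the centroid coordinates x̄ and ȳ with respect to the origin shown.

vertical leg: A = 28 × 95 = 2660.00, centroid at (14.00, 47.50).
horizontal leg: A = 55 × 32 = 1760.00, centroid at (55.50, 16.00).
ΣA = 4420.00 in²
ΣAx̄ = (2660.00)(14.00) + (1760.00)(55.50) = 134920.00 in³
ΣAȳ = (2660.00)(47.50) + (1760.00)(16.00) = 154510.00 in³
x̄ = 134920.00 / 4420.00 = 30.52 in
ȳ = 154510.00 / 4420.00 = 34.96 in

x̄ = 30.52 in, ȳ = 34.96 in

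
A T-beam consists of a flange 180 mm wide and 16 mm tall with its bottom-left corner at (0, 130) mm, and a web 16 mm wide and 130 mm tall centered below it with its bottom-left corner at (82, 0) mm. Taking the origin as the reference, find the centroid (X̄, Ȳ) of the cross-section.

X̄ = 90.00 mm, Ȳ = 107.39 mm

web: A = 16 × 130 = 2080.00, centroid at (90.00, 65.00).
flange: A = 180 × 16 = 2880.00, centroid at (90.00, 138.00).
ΣA = 4960.00 mm², ΣAX̄ = 446400.00 mm³, ΣAȲ = 532640.00 mm³.
X̄ = 446400.00/4960.00 = 90.00 mm; Ȳ = 532640.00/4960.00 = 107.39 mm.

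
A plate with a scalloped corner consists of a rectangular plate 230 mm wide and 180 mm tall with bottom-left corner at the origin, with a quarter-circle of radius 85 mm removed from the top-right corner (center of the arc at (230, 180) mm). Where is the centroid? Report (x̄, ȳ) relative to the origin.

x̄ = 102.46 mm, ȳ = 81.43 mm

plate: A = 230 × 180 = 41400.00, centroid at (115.00, 90.00).
removed quarter-circle: A = −¼π·85² = -5674.50, centroid at (193.92, 143.92).
ΣA = 35725.50 mm²
ΣAx̄ = (41400.00)(115.00) + (-5674.50)(193.92) = 3660572.94 mm³
ΣAȳ = (41400.00)(90.00) + (-5674.50)(143.92) = 2909298.02 mm³
x̄ = 3660572.94 / 35725.50 = 102.46 mm
ȳ = 2909298.02 / 35725.50 = 81.43 mm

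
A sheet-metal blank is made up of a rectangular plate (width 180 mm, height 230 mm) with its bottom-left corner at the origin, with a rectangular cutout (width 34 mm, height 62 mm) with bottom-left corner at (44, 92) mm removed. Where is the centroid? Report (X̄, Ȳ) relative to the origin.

X̄ = 91.56 mm, Ȳ = 114.57 mm

Part | A | x̄ᵢ | ȳᵢ | A·x̄ᵢ | A·ȳᵢ
plate | 41400.00 | 90.00 | 115.00 | 3726000.00 | 4761000.00
hole | -2108.00 | 61.00 | 123.00 | -128588.00 | -259284.00
Σ | 39292.00 |  |  | 3597412.00 | 4501716.00
X̄ = 3597412.00 / 39292.00 = 91.56 mm
Ȳ = 4501716.00 / 39292.00 = 114.57 mm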